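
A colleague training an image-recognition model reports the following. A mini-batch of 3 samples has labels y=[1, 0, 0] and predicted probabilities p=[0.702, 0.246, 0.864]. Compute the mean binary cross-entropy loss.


L[0] = -ln(0.702) = 0.3538
L[1] = -ln(1-0.246) = -ln(0.754) = 0.2824
L[2] = -ln(1-0.864) = -ln(0.136) = 1.9951
mean = (0.3538 + 0.2824 + 1.9951)/3 = 0.8771

0.8771


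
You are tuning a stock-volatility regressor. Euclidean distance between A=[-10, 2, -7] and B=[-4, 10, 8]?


d = √((-10+ 4)² + (2-10)² + (-7-8)²)
  = √(36 + 64 + 225)
  = √325 = 18.0278

18.0278


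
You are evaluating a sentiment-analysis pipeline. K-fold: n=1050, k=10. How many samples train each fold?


Fold size = 1050/10 = 105
Training per fold = 1050 - 105 = 945

945


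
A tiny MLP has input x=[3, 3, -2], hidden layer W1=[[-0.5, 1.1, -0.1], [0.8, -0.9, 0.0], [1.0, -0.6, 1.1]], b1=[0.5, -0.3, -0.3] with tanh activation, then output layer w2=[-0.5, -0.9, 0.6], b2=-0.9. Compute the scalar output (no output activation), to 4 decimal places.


z1[0] = (-0.5)·(3) + (1.1)·(3) + (-0.1)·(-2) + 0.5 = 2.5
z1[1] = (0.8)·(3) + (-0.9)·(3) + (0.0)·(-2) - 0.3 = -0.6
z1[2] = (1.0)·(3) + (-0.6)·(3) + (1.1)·(-2) - 0.3 = -1.3
h = tanh(z1) = [0.9866, -0.537, -0.8617]
output = (-0.5)·(0.9866) + (-0.9)·(-0.537) + (0.6)·(-0.8617) - 0.9 = -1.427

-1.427


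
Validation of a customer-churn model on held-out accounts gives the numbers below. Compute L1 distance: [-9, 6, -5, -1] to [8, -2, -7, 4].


d = |-9-8| + |6+ 2| + |-5+ 7| + |-1-4|
  = 17 + 8 + 2 + 5
  = 32

32


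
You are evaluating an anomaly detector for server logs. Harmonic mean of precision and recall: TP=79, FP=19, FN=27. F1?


Precision = 79/98 = 0.8061
Recall = 79/106 = 0.7453
F1 = 2·P·R/(P+R) = 2·TP/(2·TP+FP+FN) = 158/(158+19+27) = 158/204 = 0.7745

0.7745


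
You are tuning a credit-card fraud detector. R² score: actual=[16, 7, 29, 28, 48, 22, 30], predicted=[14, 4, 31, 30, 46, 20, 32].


ȳ = 25.7143
SS_res = Σ(y-ŷ)² = 33
SS_tot = Σ(y-ȳ)² = 989.43
R² = 1 - SS_res/SS_tot = 1 - 0.0334 = 0.9666

0.9666


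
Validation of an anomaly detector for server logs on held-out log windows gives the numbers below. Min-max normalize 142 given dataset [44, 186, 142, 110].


min=44, max=186
(142-44)/(186-44) = 98/142 = 0.6901

0.6901


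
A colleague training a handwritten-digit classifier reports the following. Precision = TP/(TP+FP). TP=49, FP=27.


Precision = TP/(TP+FP)
= 49/(49+27)
= 49/76 = 64.47%

64.47%


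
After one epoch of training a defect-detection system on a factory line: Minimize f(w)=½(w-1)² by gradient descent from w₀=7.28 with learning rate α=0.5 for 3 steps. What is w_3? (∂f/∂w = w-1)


step 1: grad = 7.28-1 = 6.28; w = 7.28 - 0.5·(6.28) = 4.14
step 2: grad = 4.14-1 = 3.14; w = 4.14 - 0.5·(3.14) = 2.57
step 3: grad = 2.57-1 = 1.57; w = 2.57 - 0.5·(1.57) = 1.785

1.785


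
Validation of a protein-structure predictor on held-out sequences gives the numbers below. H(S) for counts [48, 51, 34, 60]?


Probabilities: [48/193, 51/193, 34/193, 60/193] ≈ [0.2487, 0.2642, 0.1762, 0.3109]
H = -((48/193)·log₂(48/193) + (51/193)·log₂(51/193) + (34/193)·log₂(34/193) + (60/193)·log₂(60/193))
  = 1.9719 bits

1.9719 bits


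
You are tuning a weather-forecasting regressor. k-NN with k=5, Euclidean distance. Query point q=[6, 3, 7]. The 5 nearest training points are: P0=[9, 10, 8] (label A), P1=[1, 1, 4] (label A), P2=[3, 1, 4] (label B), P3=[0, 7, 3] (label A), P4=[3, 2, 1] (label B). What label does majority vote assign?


d(q,P0) = 7.6811  (label A)
d(q,P1) = 6.1644  (label A)
d(q,P2) = 4.6904  (label B)
d(q,P3) = 8.2462  (label A)
d(q,P4) = 6.7823  (label B)
Votes: A=3, B=2
Majority → A

A


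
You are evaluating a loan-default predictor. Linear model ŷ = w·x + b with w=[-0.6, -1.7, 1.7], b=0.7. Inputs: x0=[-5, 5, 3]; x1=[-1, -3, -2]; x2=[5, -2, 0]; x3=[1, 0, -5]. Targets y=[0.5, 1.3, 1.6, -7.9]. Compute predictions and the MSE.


ŷ0 = (-0.6)·(-5) + (-1.7)·(5) + (1.7)·(3) + 0.7 = 0.3
ŷ1 = (-0.6)·(-1) + (-1.7)·(-3) + (1.7)·(-2) + 0.7 = 3.0
ŷ2 = (-0.6)·(5) + (-1.7)·(-2) + (1.7)·(0) + 0.7 = 1.1
ŷ3 = (-0.6)·(1) + (-1.7)·(0) + (1.7)·(-5) + 0.7 = -8.4
errors² = [0.04, 2.89, 0.25, 0.25]
MSE = 3.4300/4 = 0.8575

0.8575


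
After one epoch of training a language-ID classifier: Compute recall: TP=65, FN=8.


Recall = TP/(TP+FN)
= 65/(65+8)
= 65/73 = 89.04%

89.04%


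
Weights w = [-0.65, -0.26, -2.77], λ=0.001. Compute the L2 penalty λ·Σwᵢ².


‖w‖₂² = (-0.65)² + (-0.26)² + (-2.77)²
     = 0.4225 + 0.0676 + 7.6729
     = 8.163
λ·‖w‖₂² = 0.001·8.163 = 0.008163

0.008163


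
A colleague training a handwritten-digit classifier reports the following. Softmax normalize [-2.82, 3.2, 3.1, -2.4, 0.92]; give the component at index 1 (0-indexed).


Exponentials: e^-2.82=0.0596, e^3.2=24.5325, e^3.1=22.198, e^-2.4=0.0907, e^0.92=2.5093
Sum = 49.3901
Softmax = [0.0012, 0.4967, 0.4494, 0.0018, 0.0508]
p[1] = 24.5325/49.3901 = 0.4967

0.4967


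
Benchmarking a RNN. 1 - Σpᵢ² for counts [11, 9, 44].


Probabilities: [11/64, 9/64, 44/64] ≈ [0.1719, 0.1406, 0.6875]
Σpᵢ² = (121 + 81 + 1936)/64² = 2138/4096
Gini = 1 - Σpᵢ² = 1 - 2138/4096 = 0.478

0.478


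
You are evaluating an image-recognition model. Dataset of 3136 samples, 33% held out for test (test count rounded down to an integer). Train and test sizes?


Test = ⌊3136·33/100⌋ = 1034
Train = 3136 - 1034 = 2102

Train: 2102, Test: 1034


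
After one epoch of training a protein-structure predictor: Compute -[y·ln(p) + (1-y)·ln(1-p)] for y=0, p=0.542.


BCE = -[y·ln(p) + (1-y)·ln(1-p)]
= -0 - 1·ln(1-0.542)
= -ln(0.458) = 0.7809

0.7809


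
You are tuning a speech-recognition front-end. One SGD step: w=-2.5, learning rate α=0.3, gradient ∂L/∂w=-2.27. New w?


w_new = w - α·∇
= -2.5 - 0.3·-2.27
= -2.5 + 0.681
= -1.819

-1.819


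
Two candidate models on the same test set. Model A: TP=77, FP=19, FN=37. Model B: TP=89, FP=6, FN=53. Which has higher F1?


Model A: P=77/96=0.8021, R=77/114=0.6754, F1=2PR/(P+R)=2TP/(2TP+FP+FN)=154/210=0.7333
Model B: P=89/95=0.9368, R=89/142=0.6268, F1=2PR/(P+R)=2TP/(2TP+FP+FN)=178/237=0.7511
0.7333 < 0.7511 → Model B

Model B


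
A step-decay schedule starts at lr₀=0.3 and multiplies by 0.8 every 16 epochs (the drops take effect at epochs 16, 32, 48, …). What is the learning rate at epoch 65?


n_drops = ⌊65/16⌋ = 4
lr = 0.3·0.8^4 = 0.3·0.4096 = 0.12288

0.12288


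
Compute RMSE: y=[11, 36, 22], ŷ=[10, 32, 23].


MSE = 18/3 = 6
RMSE = √(18/3) = 2.4495

2.4495


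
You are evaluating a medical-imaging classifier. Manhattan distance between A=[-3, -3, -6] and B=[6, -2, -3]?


d = |-3-6| + |-3+ 2| + |-6+ 3|
  = 9 + 1 + 3
  = 13

13


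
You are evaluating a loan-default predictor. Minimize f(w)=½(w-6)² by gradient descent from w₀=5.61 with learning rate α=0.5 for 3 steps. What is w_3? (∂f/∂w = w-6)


step 1: grad = 5.61-6 = -0.39; w = 5.61 - 0.5·(-0.39) = 5.805
step 2: grad = 5.805-6 = -0.195; w = 5.805 - 0.5·(-0.195) = 5.9025
step 3: grad = 5.9025-6 = -0.0975; w = 5.9025 - 0.5·(-0.0975) = 5.95125

5.95125


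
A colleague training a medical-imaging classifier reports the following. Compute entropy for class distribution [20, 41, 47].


Probabilities: [20/108, 41/108, 47/108] ≈ [0.1852, 0.3796, 0.4352]
H = -((20/108)·log₂(20/108) + (41/108)·log₂(41/108) + (47/108)·log₂(47/108))
  = 1.5034 bits

1.5034 bits


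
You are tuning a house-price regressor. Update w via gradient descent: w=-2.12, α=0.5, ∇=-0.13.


w_new = w - α·∇
= -2.12 - 0.5·-0.13
= -2.12 + 0.065
= -2.055

-2.055


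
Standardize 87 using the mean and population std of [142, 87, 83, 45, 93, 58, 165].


μ = 96.1429, σ = 39.9658
z = (87 - 96.1429)/39.9658 = -0.2288

-0.2288


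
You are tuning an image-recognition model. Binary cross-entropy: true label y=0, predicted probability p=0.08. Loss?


BCE = -[y·ln(p) + (1-y)·ln(1-p)]
= -0 - 1·ln(1-0.08)
= -ln(0.92) = 0.0834

0.0834


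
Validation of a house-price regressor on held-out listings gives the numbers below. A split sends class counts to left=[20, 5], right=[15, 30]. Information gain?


Parent = [35, 35], H_parent = 1
H_left = 0.7219 (n=25), H_right = 0.9183 (n=45)
H_children = (25/70)·0.7219 + (45/70)·0.9183 = 0.8482
IG = 1 - 0.8482 = 0.1518

0.1518


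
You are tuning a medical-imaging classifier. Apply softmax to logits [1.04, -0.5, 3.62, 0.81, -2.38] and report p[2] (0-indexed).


Exponentials: e^1.04=2.8292, e^-0.5=0.6065, e^3.62=37.3376, e^0.81=2.2479, e^-2.38=0.0926
Sum = 43.1138
Softmax = [0.0656, 0.0141, 0.866, 0.0521, 0.0021]
p[2] = 37.3376/43.1138 = 0.866

0.866


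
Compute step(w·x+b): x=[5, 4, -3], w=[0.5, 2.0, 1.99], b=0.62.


z = (5)·(0.5) + (4)·(2.0) + (-3)·(1.99) + 0.62
  = 5.15
step(z) = 1 (z≥0)

1


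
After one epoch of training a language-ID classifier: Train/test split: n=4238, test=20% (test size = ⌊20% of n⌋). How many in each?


Test = ⌊4238·20/100⌋ = 847
Train = 4238 - 847 = 3391

Train: 3391, Test: 847


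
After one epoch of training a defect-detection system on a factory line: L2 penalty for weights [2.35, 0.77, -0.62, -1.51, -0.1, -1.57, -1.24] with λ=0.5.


‖w‖₂² = (2.35)² + (0.77)² + (-0.62)² + (-1.51)² + (-0.1)² + (-1.57)² + (-1.24)²
     = 5.5225 + 0.5929 + 0.3844 + 2.2801 + 0.01 + 2.4649 + 1.5376
     = 12.7924
λ·‖w‖₂² = 0.5·12.7924 = 6.3962

6.3962


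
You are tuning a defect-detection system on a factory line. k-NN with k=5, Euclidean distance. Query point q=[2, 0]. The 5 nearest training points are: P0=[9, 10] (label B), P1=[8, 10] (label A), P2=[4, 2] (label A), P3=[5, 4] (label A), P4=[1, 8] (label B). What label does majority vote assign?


d(q,P0) = 12.2066  (label B)
d(q,P1) = 11.6619  (label A)
d(q,P2) = 2.8284  (label A)
d(q,P3) = 5.0  (label A)
d(q,P4) = 8.0623  (label B)
Votes: A=3, B=2
Majority → A

A


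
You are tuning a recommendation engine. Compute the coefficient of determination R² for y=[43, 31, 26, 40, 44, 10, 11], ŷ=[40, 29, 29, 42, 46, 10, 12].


ȳ = 29.2857
SS_res = Σ(y-ŷ)² = 31
SS_tot = Σ(y-ȳ)² = 1239.43
R² = 1 - SS_res/SS_tot = 1 - 0.025 = 0.975

0.975


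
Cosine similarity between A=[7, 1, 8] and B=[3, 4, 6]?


A·B = 7·3 + 1·4 + 8·6 = 73
‖A‖ = √114 = 10.6771, ‖B‖ = √61 = 7.8102
cos = 73/(√114·√61) = 73/√6954 = 0.8754

0.8754


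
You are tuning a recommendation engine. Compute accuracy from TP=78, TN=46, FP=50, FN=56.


Accuracy = (TP+TN)/(TP+TN+FP+FN)
= (78+46)/(230)
= 124/230 = 53.91%

53.91%


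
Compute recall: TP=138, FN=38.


Recall = TP/(TP+FN)
= 138/(138+38)
= 138/176 = 78.41%

78.41%


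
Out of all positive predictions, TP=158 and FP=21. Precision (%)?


Precision = TP/(TP+FP)
= 158/(158+21)
= 158/179 = 88.27%

88.27%


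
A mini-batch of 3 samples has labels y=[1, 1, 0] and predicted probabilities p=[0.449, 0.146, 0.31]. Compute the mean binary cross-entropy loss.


L[0] = -ln(0.449) = 0.8007
L[1] = -ln(0.146) = 1.9241
L[2] = -ln(1-0.31) = -ln(0.69) = 0.3711
mean = (0.8007 + 1.9241 + 0.3711)/3 = 1.032

1.032


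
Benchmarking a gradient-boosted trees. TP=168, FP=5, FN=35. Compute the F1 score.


Precision = 168/173 = 0.9711
Recall = 168/203 = 0.8276
F1 = 2·P·R/(P+R) = 2·TP/(2·TP+FP+FN) = 336/(336+5+35) = 336/376 = 0.8936

0.8936


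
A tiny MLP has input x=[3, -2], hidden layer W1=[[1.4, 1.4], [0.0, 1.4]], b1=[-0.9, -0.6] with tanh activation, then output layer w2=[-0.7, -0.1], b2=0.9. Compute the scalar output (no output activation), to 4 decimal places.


z1[0] = (1.4)·(3) + (1.4)·(-2) - 0.9 = 0.5
z1[1] = (0.0)·(3) + (1.4)·(-2) - 0.6 = -3.4
h = tanh(z1) = [0.4621, -0.9978]
output = (-0.7)·(0.4621) + (-0.1)·(-0.9978) + 0.9 = 0.6763

0.6763


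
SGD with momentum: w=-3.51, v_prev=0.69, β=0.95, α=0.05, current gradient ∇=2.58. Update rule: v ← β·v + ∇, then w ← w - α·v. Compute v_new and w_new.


v_new = 0.95·0.69 + 2.58 = 0.6555 + 2.58 = 3.2355
w_new = -3.51 - 0.05·3.2355 = -3.51 - 0.161775 = -3.671775

v_new=3.2355, w_new=-3.671775


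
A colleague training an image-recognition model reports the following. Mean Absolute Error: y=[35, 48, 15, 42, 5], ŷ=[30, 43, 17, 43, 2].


Absolute errors: |35-30|=5, |48-43|=5, |15-17|=2, |42-43|=1, |5-2|=3
Sum = 16
MAE = 16/5 = 16/5

16/5


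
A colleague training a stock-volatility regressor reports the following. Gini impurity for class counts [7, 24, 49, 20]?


Probabilities: [7/100, 24/100, 49/100, 20/100] ≈ [0.07, 0.24, 0.49, 0.2]
Σpᵢ² = (49 + 576 + 2401 + 400)/100² = 3426/10000
Gini = 1 - Σpᵢ² = 1 - 3426/10000 = 0.6574

0.6574


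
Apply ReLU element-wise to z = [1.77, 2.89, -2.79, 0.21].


ReLU(1.77) = max(0, 1.77) = 1.77
ReLU(2.89) = max(0, 2.89) = 2.89
ReLU(-2.79) = max(0, -2.79) = 0.0
ReLU(0.21) = max(0, 0.21) = 0.21
result = [1.77, 2.89, 0.0, 0.21]

[1.77, 2.89, 0.0, 0.21]


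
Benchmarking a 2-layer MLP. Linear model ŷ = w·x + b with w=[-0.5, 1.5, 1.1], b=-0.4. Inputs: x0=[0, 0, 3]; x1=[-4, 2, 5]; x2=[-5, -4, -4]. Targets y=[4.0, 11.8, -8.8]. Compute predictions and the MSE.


ŷ0 = (-0.5)·(0) + (1.5)·(0) + (1.1)·(3) - 0.4 = 2.9
ŷ1 = (-0.5)·(-4) + (1.5)·(2) + (1.1)·(5) - 0.4 = 10.1
ŷ2 = (-0.5)·(-5) + (1.5)·(-4) + (1.1)·(-4) - 0.4 = -8.3
errors² = [1.21, 2.89, 0.25]
MSE = 4.3500/3 = 1.45

1.45


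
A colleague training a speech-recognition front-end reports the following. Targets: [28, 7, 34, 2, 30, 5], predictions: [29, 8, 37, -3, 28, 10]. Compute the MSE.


Squared errors: (28-29)²=1, (7-8)²=1, (34-37)²=9, (2+ 3)²=25, (30-28)²=4, (5-10)²=25
Sum = 65
MSE = 65/6 = 65/6

65/6


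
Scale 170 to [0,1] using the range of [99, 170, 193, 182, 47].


min=47, max=193
(170-47)/(193-47) = 123/146 = 0.8425

0.8425


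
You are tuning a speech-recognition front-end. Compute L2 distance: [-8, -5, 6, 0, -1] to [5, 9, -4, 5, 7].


d = √((-8-5)² + (-5-9)² + (6+ 4)² + (0-5)² + (-1-7)²)
  = √(169 + 196 + 100 + 25 + 64)
  = √554 = 23.5372

23.5372


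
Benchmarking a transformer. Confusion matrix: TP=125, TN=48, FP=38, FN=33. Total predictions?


Total = TP + TN + FP + FN
= 125 + 48 + 38 + 33
= 244
(Predicted positive: 163, predicted negative: 81)

244


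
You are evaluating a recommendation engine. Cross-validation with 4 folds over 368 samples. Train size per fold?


Fold size = 368/4 = 92
Training per fold = 368 - 92 = 276

276


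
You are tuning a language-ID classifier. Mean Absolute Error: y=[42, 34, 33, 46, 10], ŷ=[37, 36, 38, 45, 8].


Absolute errors: |42-37|=5, |34-36|=2, |33-38|=5, |46-45|=1, |10-8|=2
Sum = 15
MAE = 15/5 = 3

3


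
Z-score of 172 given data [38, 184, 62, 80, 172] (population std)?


μ = 107.2, σ = 59.4454
z = (172 - 107.2)/59.4454 = 1.0901

1.0901


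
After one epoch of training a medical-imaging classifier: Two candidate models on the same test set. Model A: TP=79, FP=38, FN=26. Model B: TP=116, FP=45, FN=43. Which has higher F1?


Model A: P=79/117=0.6752, R=79/105=0.7524, F1=2PR/(P+R)=2TP/(2TP+FP+FN)=158/222=0.7117
Model B: P=116/161=0.7205, R=116/159=0.7296, F1=2PR/(P+R)=2TP/(2TP+FP+FN)=232/320=0.725
0.7117 < 0.725 → Model B

Model B


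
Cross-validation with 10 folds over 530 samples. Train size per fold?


Fold size = 530/10 = 53
Training per fold = 530 - 53 = 477

477


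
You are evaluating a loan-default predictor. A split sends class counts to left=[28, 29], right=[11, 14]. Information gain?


Parent = [39, 43], H_parent = 0.9983
H_left = 0.9998 (n=57), H_right = 0.9896 (n=25)
H_children = (57/82)·0.9998 + (25/82)·0.9896 = 0.9967
IG = 0.9983 - 0.9967 = 0.0016

0.0016


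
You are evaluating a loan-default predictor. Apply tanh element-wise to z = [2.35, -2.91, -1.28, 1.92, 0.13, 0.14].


tanh(2.35) = 0.982
tanh(-2.91) = -0.9941
tanh(-1.28) = -0.8565
tanh(1.92) = 0.9579
tanh(0.13) = 0.1293
tanh(0.14) = 0.1391
result = [0.982, -0.9941, -0.8565, 0.9579, 0.1293, 0.1391]

[0.982, -0.9941, -0.8565, 0.9579, 0.1293, 0.1391]


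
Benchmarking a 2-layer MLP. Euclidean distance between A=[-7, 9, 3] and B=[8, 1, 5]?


d = √((-7-8)² + (9-1)² + (3-5)²)
  = √(225 + 64 + 4)
  = √293 = 17.1172

17.1172


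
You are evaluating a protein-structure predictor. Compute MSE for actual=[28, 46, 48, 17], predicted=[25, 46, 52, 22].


Squared errors: (28-25)²=9, (46-46)²=0, (48-52)²=16, (17-22)²=25
Sum = 50
MSE = 50/4 = 25/2

25/2


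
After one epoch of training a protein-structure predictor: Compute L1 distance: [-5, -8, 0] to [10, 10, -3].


d = |-5-10| + |-8-10| + |0+ 3|
  = 15 + 18 + 3
  = 36

36


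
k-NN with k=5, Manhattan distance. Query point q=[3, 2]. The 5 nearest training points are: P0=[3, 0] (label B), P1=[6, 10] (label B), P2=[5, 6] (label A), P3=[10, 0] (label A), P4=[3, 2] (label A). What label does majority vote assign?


d(q,P0) = 2  (label B)
d(q,P1) = 11  (label B)
d(q,P2) = 6  (label A)
d(q,P3) = 9  (label A)
d(q,P4) = 0  (label A)
Votes: A=3, B=2
Majority → A

A


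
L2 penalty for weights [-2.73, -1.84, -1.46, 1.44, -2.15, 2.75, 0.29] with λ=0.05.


‖w‖₂² = (-2.73)² + (-1.84)² + (-1.46)² + (1.44)² + (-2.15)² + (2.75)² + (0.29)²
     = 7.4529 + 3.3856 + 2.1316 + 2.0736 + 4.6225 + 7.5625 + 0.0841
     = 27.3128
λ·‖w‖₂² = 0.05·27.3128 = 1.36564

1.36564


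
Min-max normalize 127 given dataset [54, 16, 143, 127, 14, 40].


min=14, max=143
(127-14)/(143-14) = 113/129 = 0.876

0.876


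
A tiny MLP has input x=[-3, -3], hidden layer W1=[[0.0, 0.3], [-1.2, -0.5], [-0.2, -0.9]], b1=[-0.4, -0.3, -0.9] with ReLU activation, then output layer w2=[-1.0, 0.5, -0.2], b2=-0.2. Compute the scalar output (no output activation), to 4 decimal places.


z1[0] = (0.0)·(-3) + (0.3)·(-3) - 0.4 = -1.3
z1[1] = (-1.2)·(-3) + (-0.5)·(-3) - 0.3 = 4.8
z1[2] = (-0.2)·(-3) + (-0.9)·(-3) - 0.9 = 2.4
h = ReLU(z1) = [0.0, 4.8, 2.4]
output = (-1.0)·(0.0) + (0.5)·(4.8) + (-0.2)·(2.4) - 0.2 = 1.72

1.72


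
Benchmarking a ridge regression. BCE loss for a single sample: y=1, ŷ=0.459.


BCE = -[y·ln(p) + (1-y)·ln(1-p)]
= -1·ln(0.459) - 0
= -ln(0.459) = 0.7787

0.7787


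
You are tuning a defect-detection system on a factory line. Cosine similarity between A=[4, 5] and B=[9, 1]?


A·B = 4·9 + 5·1 = 41
‖A‖ = √41 = 6.4031, ‖B‖ = √82 = 9.0554
cos = 41/(√41·√82) = 41/√3362 = 0.7071

0.7071


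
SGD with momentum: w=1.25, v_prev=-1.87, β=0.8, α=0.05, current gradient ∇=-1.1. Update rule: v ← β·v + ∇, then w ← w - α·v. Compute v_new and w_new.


v_new = 0.8·-1.87 - 1.1 = -1.496 - 1.1 = -2.596
w_new = 1.25 - 0.05·-2.596 = 1.25 + 0.1298 = 1.3798

v_new=-2.596, w_new=1.3798


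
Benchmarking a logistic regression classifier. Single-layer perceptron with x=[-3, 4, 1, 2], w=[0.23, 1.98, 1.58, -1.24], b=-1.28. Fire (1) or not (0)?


z = (-3)·(0.23) + (4)·(1.98) + (1)·(1.58) + (2)·(-1.24) - 1.28
  = 5.05
step(z) = 1 (z≥0)

1


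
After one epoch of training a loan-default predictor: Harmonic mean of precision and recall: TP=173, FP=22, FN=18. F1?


Precision = 173/195 = 0.8872
Recall = 173/191 = 0.9058
F1 = 2·P·R/(P+R) = 2·TP/(2·TP+FP+FN) = 346/(346+22+18) = 346/386 = 0.8964

0.8964


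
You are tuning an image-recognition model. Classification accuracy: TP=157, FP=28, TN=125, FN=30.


Accuracy = (TP+TN)/(TP+TN+FP+FN)
= (157+125)/(340)
= 282/340 = 82.94%

82.94%


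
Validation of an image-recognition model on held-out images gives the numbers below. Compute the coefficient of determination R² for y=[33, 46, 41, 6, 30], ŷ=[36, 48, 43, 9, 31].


ȳ = 31.2
SS_res = Σ(y-ŷ)² = 27
SS_tot = Σ(y-ȳ)² = 954.8
R² = 1 - SS_res/SS_tot = 1 - 0.0283 = 0.9717

0.9717


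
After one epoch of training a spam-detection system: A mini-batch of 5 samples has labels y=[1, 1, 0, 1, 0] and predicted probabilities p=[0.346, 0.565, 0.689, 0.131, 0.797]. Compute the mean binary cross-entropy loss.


L[0] = -ln(0.346) = 1.0613
L[1] = -ln(0.565) = 0.5709
L[2] = -ln(1-0.689) = -ln(0.311) = 1.168
L[3] = -ln(0.131) = 2.0326
L[4] = -ln(1-0.797) = -ln(0.203) = 1.5945
mean = (1.0613 + 0.5709 + 1.168 + 2.0326 + 1.5945)/5 = 1.2855

1.2855


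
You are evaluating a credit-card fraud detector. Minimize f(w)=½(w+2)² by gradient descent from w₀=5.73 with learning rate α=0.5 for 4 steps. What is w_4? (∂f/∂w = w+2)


step 1: grad = 5.73+2 = 7.73; w = 5.73 - 0.5·(7.73) = 1.865
step 2: grad = 1.865+2 = 3.865; w = 1.865 - 0.5·(3.865) = -0.0675
step 3: grad = -0.0675+2 = 1.9325; w = -0.0675 - 0.5·(1.9325) = -1.03375
step 4: grad = -1.03375+2 = 0.96625; w = -1.03375 - 0.5·(0.96625) = -1.516875

-1.516875


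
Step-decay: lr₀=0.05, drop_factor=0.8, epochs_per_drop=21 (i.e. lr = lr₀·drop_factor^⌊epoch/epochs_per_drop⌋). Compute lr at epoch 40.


n_drops = ⌊40/21⌋ = 1
lr = 0.05·0.8^1 = 0.05·0.8 = 0.04

0.04


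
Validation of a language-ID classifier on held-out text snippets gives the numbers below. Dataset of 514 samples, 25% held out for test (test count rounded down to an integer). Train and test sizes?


Test = ⌊514·25/100⌋ = 128
Train = 514 - 128 = 386

Train: 386, Test: 128


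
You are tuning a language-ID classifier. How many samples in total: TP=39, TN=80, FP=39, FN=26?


Total = TP + TN + FP + FN
= 39 + 80 + 39 + 26
= 184
(Predicted positive: 78, predicted negative: 106)

184


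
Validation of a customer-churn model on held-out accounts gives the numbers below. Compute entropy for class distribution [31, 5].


Probabilities: [31/36, 5/36] ≈ [0.8611, 0.1389]
H = -((31/36)·log₂(31/36) + (5/36)·log₂(5/36))
  = 0.5813 bits

0.5813 bits


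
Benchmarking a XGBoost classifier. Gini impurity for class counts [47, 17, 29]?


Probabilities: [47/93, 17/93, 29/93] ≈ [0.5054, 0.1828, 0.3118]
Σpᵢ² = (2209 + 289 + 841)/93² = 3339/8649
Gini = 1 - Σpᵢ² = 1 - 3339/8649 = 0.6139

0.6139


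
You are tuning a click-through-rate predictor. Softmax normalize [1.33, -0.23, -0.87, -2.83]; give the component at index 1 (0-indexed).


Exponentials: e^1.33=3.781, e^-0.23=0.7945, e^-0.87=0.419, e^-2.83=0.059
Sum = 5.0535
Softmax = [0.7482, 0.1572, 0.0829, 0.0117]
p[1] = 0.7945/5.0535 = 0.1572

0.1572


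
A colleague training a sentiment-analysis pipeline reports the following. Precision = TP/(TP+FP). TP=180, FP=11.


Precision = TP/(TP+FP)
= 180/(180+11)
= 180/191 = 94.24%

94.24%


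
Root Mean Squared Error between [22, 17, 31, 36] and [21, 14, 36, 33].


MSE = 44/4 = 11
RMSE = √(44/4) = 3.3166

3.3166


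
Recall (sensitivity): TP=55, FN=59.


Recall = TP/(TP+FN)
= 55/(55+59)
= 55/114 = 48.25%

48.25%


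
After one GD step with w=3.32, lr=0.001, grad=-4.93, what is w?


w_new = w - α·∇
= 3.32 - 0.001·-4.93
= 3.32 + 0.00493
= 3.32493

3.32493


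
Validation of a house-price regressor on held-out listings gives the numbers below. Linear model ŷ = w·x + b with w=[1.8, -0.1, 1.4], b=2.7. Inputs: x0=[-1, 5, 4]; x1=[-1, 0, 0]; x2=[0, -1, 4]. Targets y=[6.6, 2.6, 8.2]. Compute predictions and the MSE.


ŷ0 = (1.8)·(-1) + (-0.1)·(5) + (1.4)·(4) + 2.7 = 6.0
ŷ1 = (1.8)·(-1) + (-0.1)·(0) + (1.4)·(0) + 2.7 = 0.9
ŷ2 = (1.8)·(0) + (-0.1)·(-1) + (1.4)·(4) + 2.7 = 8.4
errors² = [0.36, 2.89, 0.04]
MSE = 3.2900/3 = 1.0967

1.0967


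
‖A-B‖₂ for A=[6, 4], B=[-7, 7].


d = √((6+ 7)² + (4-7)²)
  = √(169 + 9)
  = √178 = 13.3417

13.3417


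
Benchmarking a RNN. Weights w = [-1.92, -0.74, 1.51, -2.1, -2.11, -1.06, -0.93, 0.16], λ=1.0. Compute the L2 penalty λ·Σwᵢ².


‖w‖₂² = (-1.92)² + (-0.74)² + (1.51)² + (-2.1)² + (-2.11)² + (-1.06)² + (-0.93)² + (0.16)²
     = 3.6864 + 0.5476 + 2.2801 + 4.41 + 4.4521 + 1.1236 + 0.8649 + 0.0256
     = 17.3903
λ·‖w‖₂² = 1.0·17.3903 = 17.3903

17.3903


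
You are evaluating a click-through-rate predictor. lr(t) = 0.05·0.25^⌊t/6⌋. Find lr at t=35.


n_drops = ⌊35/6⌋ = 5
lr = 0.05·0.25^5 = 0.05·0.0009765625 = 0.000048828125

0.000048828125


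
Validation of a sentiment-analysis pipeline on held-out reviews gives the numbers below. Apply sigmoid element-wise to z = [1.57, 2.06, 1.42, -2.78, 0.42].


σ(1.57) = 1/(1+e^-1.57) = 0.8278
σ(2.06) = 1/(1+e^-2.06) = 0.887
σ(1.42) = 1/(1+e^-1.42) = 0.8053
σ(-2.78) = 1/(1+e^2.78) = 0.0584
σ(0.42) = 1/(1+e^-0.42) = 0.6035
result = [0.8278, 0.887, 0.8053, 0.0584, 0.6035]

[0.8278, 0.887, 0.8053, 0.0584, 0.6035]


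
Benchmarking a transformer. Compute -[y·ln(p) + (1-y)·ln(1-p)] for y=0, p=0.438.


BCE = -[y·ln(p) + (1-y)·ln(1-p)]
= -0 - 1·ln(1-0.438)
= -ln(0.562) = 0.5763

0.5763


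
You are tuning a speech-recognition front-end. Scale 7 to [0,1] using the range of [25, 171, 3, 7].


min=3, max=171
(7-3)/(171-3) = 4/168 = 0.0238

0.0238


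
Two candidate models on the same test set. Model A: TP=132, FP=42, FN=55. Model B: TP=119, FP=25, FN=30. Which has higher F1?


Model A: P=132/174=0.7586, R=132/187=0.7059, F1=2PR/(P+R)=2TP/(2TP+FP+FN)=264/361=0.7313
Model B: P=119/144=0.8264, R=119/149=0.7987, F1=2PR/(P+R)=2TP/(2TP+FP+FN)=238/293=0.8123
0.7313 < 0.8123 → Model B

Model B


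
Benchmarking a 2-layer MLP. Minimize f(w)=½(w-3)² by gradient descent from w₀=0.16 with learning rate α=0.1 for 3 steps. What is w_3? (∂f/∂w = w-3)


step 1: grad = 0.16-3 = -2.84; w = 0.16 - 0.1·(-2.84) = 0.444
step 2: grad = 0.444-3 = -2.556; w = 0.444 - 0.1·(-2.556) = 0.6996
step 3: grad = 0.6996-3 = -2.3004; w = 0.6996 - 0.1·(-2.3004) = 0.92964

0.92964


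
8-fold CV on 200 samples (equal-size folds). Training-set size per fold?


Fold size = 200/8 = 25
Training per fold = 200 - 25 = 175

175


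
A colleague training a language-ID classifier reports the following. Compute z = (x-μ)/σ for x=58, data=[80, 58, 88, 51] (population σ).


μ = 69.25, σ = 15.2213
z = (58 - 69.25)/15.2213 = -0.7391

-0.7391


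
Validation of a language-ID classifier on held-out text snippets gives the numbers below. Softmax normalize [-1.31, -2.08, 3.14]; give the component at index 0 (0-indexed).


Exponentials: e^-1.31=0.2698, e^-2.08=0.1249, e^3.14=23.1039
Sum = 23.4986
Softmax = [0.0115, 0.0053, 0.9832]
p[0] = 0.2698/23.4986 = 0.0115

0.0115


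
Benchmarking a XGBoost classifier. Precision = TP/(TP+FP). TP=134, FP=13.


Precision = TP/(TP+FP)
= 134/(134+13)
= 134/147 = 91.16%

91.16%


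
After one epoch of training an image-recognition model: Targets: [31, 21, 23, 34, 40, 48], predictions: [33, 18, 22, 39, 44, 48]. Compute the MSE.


Squared errors: (31-33)²=4, (21-18)²=9, (23-22)²=1, (34-39)²=25, (40-44)²=16, (48-48)²=0
Sum = 55
MSE = 55/6 = 55/6

55/6


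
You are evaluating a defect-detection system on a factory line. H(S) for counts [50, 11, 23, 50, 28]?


Probabilities: [50/162, 11/162, 23/162, 50/162, 28/162] ≈ [0.3086, 0.0679, 0.142, 0.3086, 0.1728]
H = -((50/162)·log₂(50/162) + (11/162)·log₂(11/162) + (23/162)·log₂(23/162) + (50/162)·log₂(50/162) + (28/162)·log₂(28/162))
  = 2.148 bits

2.148 bits


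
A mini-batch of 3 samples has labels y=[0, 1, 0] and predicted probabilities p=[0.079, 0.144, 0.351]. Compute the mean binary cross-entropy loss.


L[0] = -ln(1-0.079) = -ln(0.921) = 0.0823
L[1] = -ln(0.144) = 1.9379
L[2] = -ln(1-0.351) = -ln(0.649) = 0.4323
mean = (0.0823 + 1.9379 + 0.4323)/3 = 0.8175

0.8175


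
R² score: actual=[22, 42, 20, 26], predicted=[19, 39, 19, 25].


ȳ = 27.5
SS_res = Σ(y-ŷ)² = 20
SS_tot = Σ(y-ȳ)² = 299
R² = 1 - SS_res/SS_tot = 1 - 0.0669 = 0.9331

0.9331


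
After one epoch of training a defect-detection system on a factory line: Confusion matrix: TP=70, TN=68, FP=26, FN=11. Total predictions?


Total = TP + TN + FP + FN
= 70 + 68 + 26 + 11
= 175
(Predicted positive: 96, predicted negative: 79)

175


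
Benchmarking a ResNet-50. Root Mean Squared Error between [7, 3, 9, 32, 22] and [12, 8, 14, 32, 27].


MSE = 100/5 = 20
RMSE = √(100/5) = 4.4721

4.4721


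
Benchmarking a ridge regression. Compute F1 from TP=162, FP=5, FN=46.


Precision = 162/167 = 0.9701
Recall = 162/208 = 0.7788
F1 = 2·P·R/(P+R) = 2·TP/(2·TP+FP+FN) = 324/(324+5+46) = 324/375 = 0.864

0.864


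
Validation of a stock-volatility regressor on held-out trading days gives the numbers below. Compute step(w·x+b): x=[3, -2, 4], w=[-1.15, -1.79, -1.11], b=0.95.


z = (3)·(-1.15) + (-2)·(-1.79) + (4)·(-1.11) + 0.95
  = -3.36
step(z) = 0 (z<0)

0


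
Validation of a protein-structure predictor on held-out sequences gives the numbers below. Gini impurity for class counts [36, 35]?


Probabilities: [36/71, 35/71] ≈ [0.507, 0.493]
Σpᵢ² = (1296 + 1225)/71² = 2521/5041
Gini = 1 - Σpᵢ² = 1 - 2521/5041 = 0.4999

0.4999


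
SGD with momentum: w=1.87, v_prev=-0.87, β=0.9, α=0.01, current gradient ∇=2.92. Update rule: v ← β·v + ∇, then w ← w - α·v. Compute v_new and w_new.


v_new = 0.9·-0.87 + 2.92 = -0.783 + 2.92 = 2.137
w_new = 1.87 - 0.01·2.137 = 1.87 - 0.02137 = 1.84863

v_new=2.137, w_new=1.84863


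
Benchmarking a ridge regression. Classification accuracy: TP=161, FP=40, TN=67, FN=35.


Accuracy = (TP+TN)/(TP+TN+FP+FN)
= (161+67)/(303)
= 228/303 = 75.25%

75.25%


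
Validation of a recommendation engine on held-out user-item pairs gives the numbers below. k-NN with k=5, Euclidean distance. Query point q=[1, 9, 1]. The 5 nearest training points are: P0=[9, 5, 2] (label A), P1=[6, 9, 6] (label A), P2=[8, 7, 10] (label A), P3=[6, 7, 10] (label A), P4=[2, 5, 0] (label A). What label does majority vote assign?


d(q,P0) = 9.0  (label A)
d(q,P1) = 7.0711  (label A)
d(q,P2) = 11.5758  (label A)
d(q,P3) = 10.4881  (label A)
d(q,P4) = 4.2426  (label A)
Votes: A=5, B=0
Majority → A

A


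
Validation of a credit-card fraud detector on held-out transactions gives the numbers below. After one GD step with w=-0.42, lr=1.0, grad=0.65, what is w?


w_new = w - α·∇
= -0.42 - 1.0·0.65
= -0.42 - 0.65
= -1.07

-1.07


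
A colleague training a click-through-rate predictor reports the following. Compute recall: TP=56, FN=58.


Recall = TP/(TP+FN)
= 56/(56+58)
= 56/114 = 49.12%

49.12%


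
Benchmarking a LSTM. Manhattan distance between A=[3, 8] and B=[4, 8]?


d = |3-4| + |8-8|
  = 1 + 0
  = 1

1


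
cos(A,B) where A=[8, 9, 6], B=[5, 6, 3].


A·B = 8·5 + 9·6 + 6·3 = 112
‖A‖ = √181 = 13.4536, ‖B‖ = √70 = 8.3666
cos = 112/(√181·√70) = 112/√12670 = 0.995

0.995


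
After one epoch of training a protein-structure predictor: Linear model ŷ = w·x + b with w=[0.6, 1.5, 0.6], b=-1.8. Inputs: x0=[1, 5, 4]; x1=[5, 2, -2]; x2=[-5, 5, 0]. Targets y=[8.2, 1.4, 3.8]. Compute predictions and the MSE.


ŷ0 = (0.6)·(1) + (1.5)·(5) + (0.6)·(4) - 1.8 = 8.7
ŷ1 = (0.6)·(5) + (1.5)·(2) + (0.6)·(-2) - 1.8 = 3.0
ŷ2 = (0.6)·(-5) + (1.5)·(5) + (0.6)·(0) - 1.8 = 2.7
errors² = [0.25, 2.56, 1.21]
MSE = 4.0200/3 = 1.34

1.34


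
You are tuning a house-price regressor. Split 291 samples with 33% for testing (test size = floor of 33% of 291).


Test = ⌊291·33/100⌋ = 96
Train = 291 - 96 = 195

Train: 195, Test: 96


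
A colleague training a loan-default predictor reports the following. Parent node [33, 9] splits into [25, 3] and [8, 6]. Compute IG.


Parent = [33, 9], H_parent = 0.7496
H_left = 0.4912 (n=28), H_right = 0.9852 (n=14)
H_children = (28/42)·0.4912 + (14/42)·0.9852 = 0.6559
IG = 0.7496 - 0.6559 = 0.0937

0.0937


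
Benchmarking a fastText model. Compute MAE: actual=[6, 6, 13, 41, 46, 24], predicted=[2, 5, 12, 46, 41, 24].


Absolute errors: |6-2|=4, |6-5|=1, |13-12|=1, |41-46|=5, |46-41|=5, |24-24|=0
Sum = 16
MAE = 16/6 = 8/3

8/3


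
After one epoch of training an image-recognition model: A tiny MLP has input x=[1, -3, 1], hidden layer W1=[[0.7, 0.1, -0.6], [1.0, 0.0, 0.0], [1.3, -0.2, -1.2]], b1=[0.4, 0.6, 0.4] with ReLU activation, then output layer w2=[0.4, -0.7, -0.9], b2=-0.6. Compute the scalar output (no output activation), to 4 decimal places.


z1[0] = (0.7)·(1) + (0.1)·(-3) + (-0.6)·(1) + 0.4 = 0.2
z1[1] = (1.0)·(1) + (0.0)·(-3) + (0.0)·(1) + 0.6 = 1.6
z1[2] = (1.3)·(1) + (-0.2)·(-3) + (-1.2)·(1) + 0.4 = 1.1
h = ReLU(z1) = [0.2, 1.6, 1.1]
output = (0.4)·(0.2) + (-0.7)·(1.6) + (-0.9)·(1.1) - 0.6 = -2.63

-2.63


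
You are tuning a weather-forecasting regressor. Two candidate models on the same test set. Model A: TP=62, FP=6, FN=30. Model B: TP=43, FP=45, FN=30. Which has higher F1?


Model A: P=62/68=0.9118, R=62/92=0.6739, F1=2PR/(P+R)=2TP/(2TP+FP+FN)=124/160=0.775
Model B: P=43/88=0.4886, R=43/73=0.589, F1=2PR/(P+R)=2TP/(2TP+FP+FN)=86/161=0.5342
0.775 > 0.5342 → Model A

Model A


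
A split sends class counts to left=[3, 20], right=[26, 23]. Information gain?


Parent = [29, 43], H_parent = 0.9726
H_left = 0.5586 (n=23), H_right = 0.9973 (n=49)
H_children = (23/72)·0.5586 + (49/72)·0.9973 = 0.8572
IG = 0.9726 - 0.8572 = 0.1154

0.1154


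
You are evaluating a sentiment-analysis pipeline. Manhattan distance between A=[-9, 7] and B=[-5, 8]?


d = |-9+ 5| + |7-8|
  = 4 + 1
  = 5

5


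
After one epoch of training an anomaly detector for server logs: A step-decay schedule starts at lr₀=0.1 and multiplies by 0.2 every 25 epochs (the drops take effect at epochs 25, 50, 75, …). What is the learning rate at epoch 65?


n_drops = ⌊65/25⌋ = 2
lr = 0.1·0.2^2 = 0.1·0.04 = 0.004

0.004


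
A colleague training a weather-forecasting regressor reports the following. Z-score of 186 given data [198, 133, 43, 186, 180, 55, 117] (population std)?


μ = 130.2857, σ = 58.1027
z = (186 - 130.2857)/58.1027 = 0.9589

0.9589


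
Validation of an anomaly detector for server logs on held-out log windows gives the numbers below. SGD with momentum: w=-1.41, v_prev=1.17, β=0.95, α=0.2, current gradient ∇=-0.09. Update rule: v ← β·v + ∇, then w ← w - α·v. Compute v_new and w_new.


v_new = 0.95·1.17 - 0.09 = 1.1115 - 0.09 = 1.0215
w_new = -1.41 - 0.2·1.0215 = -1.41 - 0.2043 = -1.6143

v_new=1.0215, w_new=-1.6143


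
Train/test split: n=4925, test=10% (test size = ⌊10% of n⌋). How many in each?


Test = ⌊4925·10/100⌋ = 492
Train = 4925 - 492 = 4433

Train: 4433, Test: 492


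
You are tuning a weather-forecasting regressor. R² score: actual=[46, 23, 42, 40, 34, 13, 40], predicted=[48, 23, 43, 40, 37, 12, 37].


ȳ = 34
SS_res = Σ(y-ŷ)² = 24
SS_tot = Σ(y-ȳ)² = 842
R² = 1 - SS_res/SS_tot = 1 - 0.0285 = 0.9715

0.9715


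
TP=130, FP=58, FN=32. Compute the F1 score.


Precision = 130/188 = 0.6915
Recall = 130/162 = 0.8025
F1 = 2·P·R/(P+R) = 2·TP/(2·TP+FP+FN) = 260/(260+58+32) = 260/350 = 0.7429

0.7429


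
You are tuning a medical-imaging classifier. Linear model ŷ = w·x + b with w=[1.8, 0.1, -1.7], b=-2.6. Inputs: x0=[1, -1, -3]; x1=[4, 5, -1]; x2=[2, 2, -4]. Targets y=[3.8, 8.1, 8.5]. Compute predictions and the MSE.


ŷ0 = (1.8)·(1) + (0.1)·(-1) + (-1.7)·(-3) - 2.6 = 4.2
ŷ1 = (1.8)·(4) + (0.1)·(5) + (-1.7)·(-1) - 2.6 = 6.8
ŷ2 = (1.8)·(2) + (0.1)·(2) + (-1.7)·(-4) - 2.6 = 8.0
errors² = [0.16, 1.69, 0.25]
MSE = 2.1000/3 = 0.7

0.7


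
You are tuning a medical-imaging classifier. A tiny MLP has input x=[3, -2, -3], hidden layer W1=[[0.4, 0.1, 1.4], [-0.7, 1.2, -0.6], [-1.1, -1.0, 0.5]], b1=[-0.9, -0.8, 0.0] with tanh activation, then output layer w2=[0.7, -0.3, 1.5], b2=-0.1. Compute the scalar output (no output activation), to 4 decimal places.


z1[0] = (0.4)·(3) + (0.1)·(-2) + (1.4)·(-3) - 0.9 = -4.1
z1[1] = (-0.7)·(3) + (1.2)·(-2) + (-0.6)·(-3) - 0.8 = -3.5
z1[2] = (-1.1)·(3) + (-1.0)·(-2) + (0.5)·(-3) + 0.0 = -2.8
h = tanh(z1) = [-0.9995, -0.9982, -0.9926]
output = (0.7)·(-0.9995) + (-0.3)·(-0.9982) + (1.5)·(-0.9926) - 0.1 = -1.9891

-1.9891


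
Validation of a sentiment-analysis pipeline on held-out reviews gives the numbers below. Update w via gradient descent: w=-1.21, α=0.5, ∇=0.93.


w_new = w - α·∇
= -1.21 - 0.5·0.93
= -1.21 - 0.465
= -1.675

-1.675


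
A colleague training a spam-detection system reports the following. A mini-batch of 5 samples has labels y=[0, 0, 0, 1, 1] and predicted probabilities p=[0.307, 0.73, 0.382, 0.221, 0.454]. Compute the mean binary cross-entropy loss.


L[0] = -ln(1-0.307) = -ln(0.693) = 0.3667
L[1] = -ln(1-0.73) = -ln(0.27) = 1.3093
L[2] = -ln(1-0.382) = -ln(0.618) = 0.4813
L[3] = -ln(0.221) = 1.5096
L[4] = -ln(0.454) = 0.7897
mean = (0.3667 + 1.3093 + 0.4813 + 1.5096 + 0.7897)/5 = 0.8913

0.8913


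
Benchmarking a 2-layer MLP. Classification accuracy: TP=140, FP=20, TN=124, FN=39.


Accuracy = (TP+TN)/(TP+TN+FP+FN)
= (140+124)/(323)
= 264/323 = 81.73%

81.73%


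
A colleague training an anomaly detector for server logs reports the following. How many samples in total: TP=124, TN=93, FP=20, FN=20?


Total = TP + TN + FP + FN
= 124 + 93 + 20 + 20
= 257
(Predicted positive: 144, predicted negative: 113)

257


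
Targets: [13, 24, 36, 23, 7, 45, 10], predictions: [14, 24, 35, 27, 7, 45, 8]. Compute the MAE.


Absolute errors: |13-14|=1, |24-24|=0, |36-35|=1, |23-27|=4, |7-7|=0, |45-45|=0, |10-8|=2
Sum = 8
MAE = 8/7 = 8/7

8/7


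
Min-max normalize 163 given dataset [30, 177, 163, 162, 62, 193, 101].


min=30, max=193
(163-30)/(193-30) = 133/163 = 0.816

0.816


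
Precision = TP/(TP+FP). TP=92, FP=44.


Precision = TP/(TP+FP)
= 92/(92+44)
= 92/136 = 67.65%

67.65%


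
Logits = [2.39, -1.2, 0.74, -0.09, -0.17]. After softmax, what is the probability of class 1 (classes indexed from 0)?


Exponentials: e^2.39=10.9135, e^-1.2=0.3012, e^0.74=2.0959, e^-0.09=0.9139, e^-0.17=0.8437
Sum = 15.0682
Softmax = [0.7243, 0.02, 0.1391, 0.0607, 0.056]
p[1] = 0.3012/15.0682 = 0.02

0.02


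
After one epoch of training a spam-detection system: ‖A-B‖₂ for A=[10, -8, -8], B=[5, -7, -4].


d = √((10-5)² + (-8+ 7)² + (-8+ 4)²)
  = √(25 + 1 + 16)
  = √42 = 6.4807

6.4807


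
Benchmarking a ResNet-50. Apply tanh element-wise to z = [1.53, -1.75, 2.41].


tanh(1.53) = 0.9104
tanh(-1.75) = -0.9414
tanh(2.41) = 0.984
result = [0.9104, -0.9414, 0.984]

[0.9104, -0.9414, 0.984]


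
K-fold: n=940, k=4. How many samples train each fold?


Fold size = 940/4 = 235
Training per fold = 940 - 235 = 705

705


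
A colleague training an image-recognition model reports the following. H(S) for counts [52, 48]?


Probabilities: [52/100, 48/100] ≈ [0.52, 0.48]
H = -((52/100)·log₂(52/100) + (48/100)·log₂(48/100))
  = 0.9988 bits

0.9988 bits


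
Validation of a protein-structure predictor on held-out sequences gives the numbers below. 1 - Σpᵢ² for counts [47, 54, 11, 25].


Probabilities: [47/137, 54/137, 11/137, 25/137] ≈ [0.3431, 0.3942, 0.0803, 0.1825]
Σpᵢ² = (2209 + 2916 + 121 + 625)/137² = 5871/18769
Gini = 1 - Σpᵢ² = 1 - 5871/18769 = 0.6872

0.6872


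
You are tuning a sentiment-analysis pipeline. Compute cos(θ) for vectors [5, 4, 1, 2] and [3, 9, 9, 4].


A·B = 5·3 + 4·9 + 1·9 + 2·4 = 68
‖A‖ = √46 = 6.7823, ‖B‖ = √187 = 13.6748
cos = 68/(√46·√187) = 68/√8602 = 0.7332

0.7332


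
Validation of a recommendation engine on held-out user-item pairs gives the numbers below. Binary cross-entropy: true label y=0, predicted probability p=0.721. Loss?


BCE = -[y·ln(p) + (1-y)·ln(1-p)]
= -0 - 1·ln(1-0.721)
= -ln(0.279) = 1.2765

1.2765
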